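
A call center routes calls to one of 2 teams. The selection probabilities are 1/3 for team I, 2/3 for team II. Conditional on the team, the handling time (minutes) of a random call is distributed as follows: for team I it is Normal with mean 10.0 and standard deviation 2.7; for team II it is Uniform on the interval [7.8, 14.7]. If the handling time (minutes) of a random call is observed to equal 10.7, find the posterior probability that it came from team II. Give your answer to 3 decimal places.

0.670

Likelihoods f(10.7 | ·): I: 0.142873; II: 0.144928.
Posterior ∝ prior × likelihood. Numerator for II: 0.666667·0.144928 = 0.0966184.
Normalizing constant: 0.333333·0.142873 + 0.666667·0.144928 = 0.144243.
P(II | observation) = 0.0966184 / 0.144243 = 0.669832.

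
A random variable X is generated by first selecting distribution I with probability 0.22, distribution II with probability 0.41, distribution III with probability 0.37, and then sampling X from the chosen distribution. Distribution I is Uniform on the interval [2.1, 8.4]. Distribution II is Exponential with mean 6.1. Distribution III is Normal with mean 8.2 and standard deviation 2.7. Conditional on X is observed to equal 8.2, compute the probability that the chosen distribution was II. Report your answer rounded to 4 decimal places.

Likelihoods f(8.2 | ·): I: 0.15873; II: 0.0427429; III: 0.147756.
Posterior ∝ prior × likelihood. Numerator for II: 0.41·0.0427429 = 0.0175246.
Normalizing constant: 0.22·0.15873 + 0.41·0.0427429 + 0.37·0.147756 = 0.107115.
P(II | observation) = 0.0175246 / 0.107115 = 0.163605.

0.1636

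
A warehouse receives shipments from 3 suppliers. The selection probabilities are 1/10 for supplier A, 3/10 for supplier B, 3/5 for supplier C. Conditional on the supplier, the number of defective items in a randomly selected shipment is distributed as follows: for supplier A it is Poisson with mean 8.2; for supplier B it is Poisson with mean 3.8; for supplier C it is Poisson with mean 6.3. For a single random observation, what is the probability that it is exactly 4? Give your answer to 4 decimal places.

0.1358

Conditional on each supplier, P(X = 4): A: 0.0517404; B: 0.194359; C: 0.12053.
By total probability, P(X = 4) = 0.1·0.0517404 + 0.3·0.194359 + 0.6·0.12053 = 0.1358.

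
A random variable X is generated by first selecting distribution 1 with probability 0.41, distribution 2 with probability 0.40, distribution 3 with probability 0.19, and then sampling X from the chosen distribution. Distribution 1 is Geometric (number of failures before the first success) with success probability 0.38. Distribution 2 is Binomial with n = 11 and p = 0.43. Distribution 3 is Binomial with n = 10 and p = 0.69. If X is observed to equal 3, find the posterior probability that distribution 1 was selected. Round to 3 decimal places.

0.380

Likelihoods P(X=3 | ·): 1: 0.0905646; 2: 0.14618; 3: 0.0108458.
Posterior ∝ prior × likelihood. Numerator for 1: 0.41·0.0905646 = 0.0371315.
Normalizing constant: 0.41·0.0905646 + 0.4·0.14618 + 0.19·0.0108458 = 0.0976642.
P(1 | observation) = 0.0371315 / 0.0976642 = 0.380196.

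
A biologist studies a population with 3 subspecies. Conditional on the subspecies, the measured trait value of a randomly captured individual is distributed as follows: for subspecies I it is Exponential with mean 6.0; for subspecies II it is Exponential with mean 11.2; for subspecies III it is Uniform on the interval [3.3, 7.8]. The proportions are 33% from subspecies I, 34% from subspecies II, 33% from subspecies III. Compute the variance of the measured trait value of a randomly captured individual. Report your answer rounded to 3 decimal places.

61.724

Per component, I: μ=6, E[X²]=72; II: μ=11.2, E[X²]=250.88; III: μ=5.55, E[X²]=32.49.
E[X] = 0.33·6 + 0.34·11.2 + 0.33·5.55 = 7.6195.
E[X²] = 0.33·72 + 0.34·250.88 + 0.33·32.49 = 119.781.
Var(X) = E[X²] − (E[X])² = 119.781 − 58.0568 = 61.7241.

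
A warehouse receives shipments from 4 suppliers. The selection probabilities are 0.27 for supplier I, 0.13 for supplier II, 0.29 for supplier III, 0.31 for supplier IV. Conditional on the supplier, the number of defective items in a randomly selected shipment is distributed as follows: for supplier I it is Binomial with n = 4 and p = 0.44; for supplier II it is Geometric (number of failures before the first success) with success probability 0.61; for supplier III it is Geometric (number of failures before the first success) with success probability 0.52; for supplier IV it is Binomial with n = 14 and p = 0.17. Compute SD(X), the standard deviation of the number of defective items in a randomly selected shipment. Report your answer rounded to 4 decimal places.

1.4059

Per component, I: μ=1.76, E[X²]=4.0832; II: μ=0.639344, E[X²]=1.45687; III: μ=0.923077, E[X²]=2.62722; IV: μ=2.38, E[X²]=7.6398.
E[X] = 0.27·1.76 + 0.13·0.639344 + 0.29·0.923077 + 0.31·2.38 = 1.56381.
E[X²] = 0.27·4.0832 + 0.13·1.45687 + 0.29·2.62722 + 0.31·7.6398 = 4.42209.
Var(X) = E[X²] − (E[X])² = 4.42209 − 2.44549 = 1.9766.
SD(X) = √1.9766 = 1.40591.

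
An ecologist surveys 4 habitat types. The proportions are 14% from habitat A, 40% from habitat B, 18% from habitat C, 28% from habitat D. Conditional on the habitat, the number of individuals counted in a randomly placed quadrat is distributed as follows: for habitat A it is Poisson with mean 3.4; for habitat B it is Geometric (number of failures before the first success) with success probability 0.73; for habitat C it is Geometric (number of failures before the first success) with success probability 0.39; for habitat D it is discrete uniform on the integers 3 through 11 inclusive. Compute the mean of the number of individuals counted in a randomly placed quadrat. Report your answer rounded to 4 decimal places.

2.8655

Component means — A: 3.4; B: 0.369863; C: 1.5641; D: 7.
E[X] = 0.14·3.4 + 0.4·0.369863 + 0.18·1.5641 + 0.28·7 = 2.86548.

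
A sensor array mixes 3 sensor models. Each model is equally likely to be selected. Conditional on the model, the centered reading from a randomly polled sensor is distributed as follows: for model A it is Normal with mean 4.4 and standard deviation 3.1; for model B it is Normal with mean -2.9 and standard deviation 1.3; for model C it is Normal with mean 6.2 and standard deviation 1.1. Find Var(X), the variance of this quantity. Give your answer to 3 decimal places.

Per component, A: μ=4.4, E[X²]=28.97; B: μ=-2.9, E[X²]=10.1; C: μ=6.2, E[X²]=39.65.
E[X] = 0.333333·4.4 + 0.333333·-2.9 + 0.333333·6.2 = 2.56667.
E[X²] = 0.333333·28.97 + 0.333333·10.1 + 0.333333·39.65 = 26.24.
Var(X) = E[X²] − (E[X])² = 26.24 − 6.58778 = 19.6522.

19.652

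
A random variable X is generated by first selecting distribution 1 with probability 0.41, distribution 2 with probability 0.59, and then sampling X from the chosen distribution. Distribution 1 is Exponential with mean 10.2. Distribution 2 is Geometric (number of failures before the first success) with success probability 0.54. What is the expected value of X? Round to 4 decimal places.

Component means — 1: 10.2; 2: 0.851852.
E[X] = 0.41·10.2 + 0.59·0.851852 = 4.68459.

4.6846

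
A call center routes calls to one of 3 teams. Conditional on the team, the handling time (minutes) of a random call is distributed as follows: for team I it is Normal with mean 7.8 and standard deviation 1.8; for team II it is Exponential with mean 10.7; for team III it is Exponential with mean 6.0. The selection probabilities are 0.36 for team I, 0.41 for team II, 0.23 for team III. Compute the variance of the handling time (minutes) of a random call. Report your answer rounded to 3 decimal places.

59.980

Per component, I: μ=7.8, E[X²]=64.08; II: μ=10.7, E[X²]=228.98; III: μ=6, E[X²]=72.
E[X] = 0.36·7.8 + 0.41·10.7 + 0.23·6 = 8.575.
E[X²] = 0.36·64.08 + 0.41·228.98 + 0.23·72 = 133.511.
Var(X) = E[X²] − (E[X])² = 133.511 − 73.5306 = 59.98.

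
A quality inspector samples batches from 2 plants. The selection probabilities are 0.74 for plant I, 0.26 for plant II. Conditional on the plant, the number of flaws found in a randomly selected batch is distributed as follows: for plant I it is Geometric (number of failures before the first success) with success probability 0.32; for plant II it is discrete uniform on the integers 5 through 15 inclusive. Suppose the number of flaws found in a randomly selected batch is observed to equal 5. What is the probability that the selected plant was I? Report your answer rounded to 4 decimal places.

0.5929

Likelihoods P(X=5 | ·): I: 0.0465259; II: 0.0909091.
Posterior ∝ prior × likelihood. Numerator for I: 0.74·0.0465259 = 0.0344291.
Normalizing constant: 0.74·0.0465259 + 0.26·0.0909091 = 0.0580655.
P(I | observation) = 0.0344291 / 0.0580655 = 0.592936.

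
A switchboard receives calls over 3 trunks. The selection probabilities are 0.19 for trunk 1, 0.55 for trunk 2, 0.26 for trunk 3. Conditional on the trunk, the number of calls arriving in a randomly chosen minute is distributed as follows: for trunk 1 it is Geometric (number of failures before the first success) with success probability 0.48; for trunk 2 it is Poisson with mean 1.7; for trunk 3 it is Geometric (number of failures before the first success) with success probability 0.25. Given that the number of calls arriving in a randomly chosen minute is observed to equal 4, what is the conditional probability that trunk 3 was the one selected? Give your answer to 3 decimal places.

0.331

Likelihoods P(X=4 | ·): 1: 0.0350958; 2: 0.0635746; 3: 0.0791016.
Posterior ∝ prior × likelihood. Numerator for 3: 0.26·0.0791016 = 0.0205664.
Normalizing constant: 0.19·0.0350958 + 0.55·0.0635746 + 0.26·0.0791016 = 0.0622006.
P(3 | observation) = 0.0205664 / 0.0622006 = 0.330646.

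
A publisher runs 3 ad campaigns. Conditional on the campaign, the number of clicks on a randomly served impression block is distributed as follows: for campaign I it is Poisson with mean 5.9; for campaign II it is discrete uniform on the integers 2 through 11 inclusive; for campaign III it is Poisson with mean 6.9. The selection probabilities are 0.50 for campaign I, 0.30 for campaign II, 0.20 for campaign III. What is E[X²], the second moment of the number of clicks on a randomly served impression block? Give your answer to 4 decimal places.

For each component E[X²] = Var + (mean)², giving I: 40.71; II: 50.5; III: 54.51.
Overall E[X²] = 0.5·40.71 + 0.3·50.5 + 0.2·54.51 = 46.407.

46.4070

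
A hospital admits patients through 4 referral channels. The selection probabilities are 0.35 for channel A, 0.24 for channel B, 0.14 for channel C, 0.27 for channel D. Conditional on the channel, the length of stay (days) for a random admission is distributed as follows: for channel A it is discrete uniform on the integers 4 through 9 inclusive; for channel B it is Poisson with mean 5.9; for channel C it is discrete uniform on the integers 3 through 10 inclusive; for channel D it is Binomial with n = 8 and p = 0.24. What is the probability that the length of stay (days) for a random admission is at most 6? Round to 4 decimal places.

Conditional on each channel, P(X ≤ 6): A: 0.5; B: 0.622361; C: 0.5; D: 0.99971.
By total probability, P(X ≤ 6) = 0.35·0.5 + 0.24·0.622361 + 0.14·0.5 + 0.27·0.99971 = 0.664288.

0.6643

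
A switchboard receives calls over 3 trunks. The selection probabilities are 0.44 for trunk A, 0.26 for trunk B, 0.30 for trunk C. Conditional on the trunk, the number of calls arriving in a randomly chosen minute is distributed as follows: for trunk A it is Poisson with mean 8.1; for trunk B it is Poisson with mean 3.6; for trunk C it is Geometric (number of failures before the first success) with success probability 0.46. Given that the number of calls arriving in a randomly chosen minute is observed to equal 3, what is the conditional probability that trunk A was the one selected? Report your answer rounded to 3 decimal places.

Likelihoods P(X=3 | ·): A: 0.0268855; B: 0.212469; C: 0.0724334.
Posterior ∝ prior × likelihood. Numerator for A: 0.44·0.0268855 = 0.0118296.
Normalizing constant: 0.44·0.0268855 + 0.26·0.212469 + 0.3·0.0724334 = 0.0888017.
P(A | observation) = 0.0118296 / 0.0888017 = 0.133214.

0.133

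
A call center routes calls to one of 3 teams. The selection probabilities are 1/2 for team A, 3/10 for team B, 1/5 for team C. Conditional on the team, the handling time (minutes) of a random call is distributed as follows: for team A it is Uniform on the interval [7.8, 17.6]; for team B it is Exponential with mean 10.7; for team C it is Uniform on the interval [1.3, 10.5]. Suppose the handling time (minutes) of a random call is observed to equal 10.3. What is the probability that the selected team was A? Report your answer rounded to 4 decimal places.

0.6113

Likelihoods f(10.3 | ·): A: 0.102041; B: 0.0356909; C: 0.108696.
Posterior ∝ prior × likelihood. Numerator for A: 0.5·0.102041 = 0.0510204.
Normalizing constant: 0.5·0.102041 + 0.3·0.0356909 + 0.2·0.108696 = 0.0834668.
P(A | observation) = 0.0510204 / 0.0834668 = 0.611266.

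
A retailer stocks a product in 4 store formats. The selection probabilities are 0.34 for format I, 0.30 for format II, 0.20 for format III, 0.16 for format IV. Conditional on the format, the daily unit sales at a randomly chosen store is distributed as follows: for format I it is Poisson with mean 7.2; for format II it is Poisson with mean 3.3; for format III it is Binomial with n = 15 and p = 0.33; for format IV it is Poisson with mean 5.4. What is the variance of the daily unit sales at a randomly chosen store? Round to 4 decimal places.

Per component, I: μ=7.2, E[X²]=59.04; II: μ=3.3, E[X²]=14.19; III: μ=4.95, E[X²]=27.819; IV: μ=5.4, E[X²]=34.56.
E[X] = 0.34·7.2 + 0.3·3.3 + 0.2·4.95 + 0.16·5.4 = 5.292.
E[X²] = 0.34·59.04 + 0.3·14.19 + 0.2·27.819 + 0.16·34.56 = 35.424.
Var(X) = E[X²] − (E[X])² = 35.424 − 28.0053 = 7.41874.

7.4187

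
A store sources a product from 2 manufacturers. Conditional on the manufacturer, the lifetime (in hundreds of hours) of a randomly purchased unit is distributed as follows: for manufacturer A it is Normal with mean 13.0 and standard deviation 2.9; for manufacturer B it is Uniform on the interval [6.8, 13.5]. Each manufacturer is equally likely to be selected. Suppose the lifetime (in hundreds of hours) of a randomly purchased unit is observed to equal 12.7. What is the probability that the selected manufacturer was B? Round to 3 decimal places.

0.522

Likelihoods f(12.7 | ·): A: 0.136832; B: 0.149254.
Posterior ∝ prior × likelihood. Numerator for B: 0.5·0.149254 = 0.0746269.
Normalizing constant: 0.5·0.136832 + 0.5·0.149254 = 0.143043.
P(B | observation) = 0.0746269 / 0.143043 = 0.521709.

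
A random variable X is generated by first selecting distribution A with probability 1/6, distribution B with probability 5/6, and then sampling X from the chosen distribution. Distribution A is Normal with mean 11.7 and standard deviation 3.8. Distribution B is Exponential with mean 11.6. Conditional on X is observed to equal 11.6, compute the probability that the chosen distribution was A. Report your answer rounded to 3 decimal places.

Likelihoods f(11.6 | ·): A: 0.104948; B: 0.0317137.
Posterior ∝ prior × likelihood. Numerator for A: 0.166667·0.104948 = 0.0174914.
Normalizing constant: 0.166667·0.104948 + 0.833333·0.0317137 = 0.0439195.
P(A | observation) = 0.0174914 / 0.0439195 = 0.39826.

0.398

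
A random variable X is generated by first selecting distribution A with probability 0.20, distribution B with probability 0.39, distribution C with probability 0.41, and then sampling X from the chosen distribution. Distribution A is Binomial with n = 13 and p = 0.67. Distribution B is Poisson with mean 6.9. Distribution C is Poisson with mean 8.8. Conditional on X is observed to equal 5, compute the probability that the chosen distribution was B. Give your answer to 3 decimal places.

Likelihoods P(X=5 | ·): A: 0.0244379; B: 0.131351; C: 0.0662889.
Posterior ∝ prior × likelihood. Numerator for B: 0.39·0.131351 = 0.0512268.
Normalizing constant: 0.2·0.0244379 + 0.39·0.131351 + 0.41·0.0662889 = 0.0832928.
P(B | observation) = 0.0512268 / 0.0832928 = 0.61502.

0.615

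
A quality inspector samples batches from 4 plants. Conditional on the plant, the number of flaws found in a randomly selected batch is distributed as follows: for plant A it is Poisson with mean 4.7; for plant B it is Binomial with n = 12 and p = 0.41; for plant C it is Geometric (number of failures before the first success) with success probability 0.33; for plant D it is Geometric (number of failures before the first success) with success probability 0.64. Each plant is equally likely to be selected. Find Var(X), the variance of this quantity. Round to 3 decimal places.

7.020

Per component, A: μ=4.7, E[X²]=26.79; B: μ=4.92, E[X²]=27.1092; C: μ=2.0303, E[X²]=10.2746; D: μ=0.5625, E[X²]=1.19531.
E[X] = 0.25·4.7 + 0.25·4.92 + 0.25·2.0303 + 0.25·0.5625 = 3.0532.
E[X²] = 0.25·26.79 + 0.25·27.1092 + 0.25·10.2746 + 0.25·1.19531 = 16.3423.
Var(X) = E[X²] − (E[X])² = 16.3423 − 9.32203 = 7.02023.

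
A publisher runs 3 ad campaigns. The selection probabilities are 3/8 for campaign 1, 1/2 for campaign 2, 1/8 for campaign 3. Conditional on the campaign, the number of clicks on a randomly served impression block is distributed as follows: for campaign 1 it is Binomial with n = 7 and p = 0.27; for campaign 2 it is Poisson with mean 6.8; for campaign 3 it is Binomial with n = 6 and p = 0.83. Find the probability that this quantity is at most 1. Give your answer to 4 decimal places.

Conditional on each campaign, P(X ≤ 1): 1: 0.396496; 2: 0.00868745; 3: 0.000731226.
By total probability, P(X ≤ 1) = 0.375·0.396496 + 0.5·0.00868745 + 0.125·0.000731226 = 0.153121.

0.1531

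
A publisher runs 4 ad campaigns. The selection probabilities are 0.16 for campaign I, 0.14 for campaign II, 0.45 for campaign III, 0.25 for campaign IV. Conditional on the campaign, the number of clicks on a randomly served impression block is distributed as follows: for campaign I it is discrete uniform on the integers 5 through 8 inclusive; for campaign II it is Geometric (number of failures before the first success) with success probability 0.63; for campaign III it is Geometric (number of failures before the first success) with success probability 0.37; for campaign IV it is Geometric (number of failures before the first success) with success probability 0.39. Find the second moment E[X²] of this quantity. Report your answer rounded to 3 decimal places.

For each component E[X²] = Var + (mean)², giving I: 43.5; II: 1.27715; III: 7.5011; IV: 6.45694.
Overall E[X²] = 0.16·43.5 + 0.14·1.27715 + 0.45·7.5011 + 0.25·6.45694 = 12.1285.

12.129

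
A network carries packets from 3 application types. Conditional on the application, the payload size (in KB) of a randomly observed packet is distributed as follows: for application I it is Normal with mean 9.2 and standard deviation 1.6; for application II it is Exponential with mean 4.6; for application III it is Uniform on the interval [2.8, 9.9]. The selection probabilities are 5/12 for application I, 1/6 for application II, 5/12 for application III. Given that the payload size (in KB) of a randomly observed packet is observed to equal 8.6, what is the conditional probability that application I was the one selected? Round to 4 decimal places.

Likelihoods f(8.6 | ·): I: 0.232409; II: 0.0335197; III: 0.140845.
Posterior ∝ prior × likelihood. Numerator for I: 0.416667·0.232409 = 0.0968373.
Normalizing constant: 0.416667·0.232409 + 0.166667·0.0335197 + 0.416667·0.140845 = 0.161109.
P(I | observation) = 0.0968373 / 0.161109 = 0.601066.

0.6011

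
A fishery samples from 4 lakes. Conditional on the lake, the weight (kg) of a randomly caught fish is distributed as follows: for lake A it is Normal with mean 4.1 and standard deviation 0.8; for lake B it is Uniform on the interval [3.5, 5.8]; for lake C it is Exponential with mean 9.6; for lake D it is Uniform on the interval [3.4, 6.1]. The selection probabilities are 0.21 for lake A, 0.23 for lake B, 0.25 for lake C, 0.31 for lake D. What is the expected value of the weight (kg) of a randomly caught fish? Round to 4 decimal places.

5.8030

Component means — A: 4.1; B: 4.65; C: 9.6; D: 4.75.
E[X] = 0.21·4.1 + 0.23·4.65 + 0.25·9.6 + 0.31·4.75 = 5.803.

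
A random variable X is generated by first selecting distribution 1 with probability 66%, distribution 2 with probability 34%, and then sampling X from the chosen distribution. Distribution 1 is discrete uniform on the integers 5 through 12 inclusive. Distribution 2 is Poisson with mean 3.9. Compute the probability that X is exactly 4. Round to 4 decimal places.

Conditional on each component, P(X = 4): 1: 0; 2: 0.195119.
By total probability, P(X = 4) = 0.66·0 + 0.34·0.195119 = 0.0663403.

0.0663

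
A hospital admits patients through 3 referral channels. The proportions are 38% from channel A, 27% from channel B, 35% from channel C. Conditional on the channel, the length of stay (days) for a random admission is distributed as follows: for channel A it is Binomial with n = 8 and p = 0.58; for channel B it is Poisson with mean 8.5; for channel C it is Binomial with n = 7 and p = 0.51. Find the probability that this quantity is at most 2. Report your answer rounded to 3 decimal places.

0.100

Conditional on each channel, P(X ≤ 2): A: 0.0633676; B: 0.00928324; C: 0.210486.
By total probability, P(X ≤ 2) = 0.38·0.0633676 + 0.27·0.00928324 + 0.35·0.210486 = 0.100256.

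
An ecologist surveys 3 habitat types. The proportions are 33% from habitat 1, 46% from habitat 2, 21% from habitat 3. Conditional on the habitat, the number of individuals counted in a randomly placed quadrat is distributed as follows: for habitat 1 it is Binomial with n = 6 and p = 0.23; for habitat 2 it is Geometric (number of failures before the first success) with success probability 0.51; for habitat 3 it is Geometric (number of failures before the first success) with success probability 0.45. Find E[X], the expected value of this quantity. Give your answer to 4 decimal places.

1.1540

Component means — 1: 1.38; 2: 0.960784; 3: 1.22222.
E[X] = 0.33·1.38 + 0.46·0.960784 + 0.21·1.22222 = 1.15403.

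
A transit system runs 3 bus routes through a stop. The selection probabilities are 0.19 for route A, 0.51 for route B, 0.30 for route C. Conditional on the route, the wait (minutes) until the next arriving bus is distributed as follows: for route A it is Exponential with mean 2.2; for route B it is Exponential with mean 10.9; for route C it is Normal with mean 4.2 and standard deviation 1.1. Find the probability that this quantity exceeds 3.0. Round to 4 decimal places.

Conditional on each route, P(X > 3.0): A: 0.255729; B: 0.759398; C: 0.862344.
By total probability, P(X > 3.0) = 0.19·0.255729 + 0.51·0.759398 + 0.3·0.862344 = 0.694585.

0.6946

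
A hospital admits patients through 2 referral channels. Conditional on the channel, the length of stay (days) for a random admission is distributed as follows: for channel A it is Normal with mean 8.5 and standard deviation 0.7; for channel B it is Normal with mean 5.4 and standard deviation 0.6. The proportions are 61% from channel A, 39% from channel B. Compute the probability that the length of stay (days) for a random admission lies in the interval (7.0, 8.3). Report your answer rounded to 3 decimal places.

Conditional on each channel, P(7.0 < X < 8.3): A: 0.371486; B: 0.00382971.
By total probability, P(7.0 < X < 8.3) = 0.61·0.371486 + 0.39·0.00382971 = 0.2281.

0.228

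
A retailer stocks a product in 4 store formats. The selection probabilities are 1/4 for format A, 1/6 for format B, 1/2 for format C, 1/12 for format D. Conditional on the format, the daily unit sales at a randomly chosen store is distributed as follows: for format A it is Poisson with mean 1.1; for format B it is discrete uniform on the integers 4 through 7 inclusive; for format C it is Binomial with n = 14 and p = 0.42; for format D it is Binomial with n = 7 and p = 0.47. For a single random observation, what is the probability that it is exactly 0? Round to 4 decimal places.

Conditional on each format, P(X = 0): A: 0.332871; B: 0; C: 0.000487519; D: 0.0117471.
By total probability, P(X = 0) = 0.25·0.332871 + 0.166667·0 + 0.5·0.000487519 + 0.0833333·0.0117471 = 0.0844405.

0.0844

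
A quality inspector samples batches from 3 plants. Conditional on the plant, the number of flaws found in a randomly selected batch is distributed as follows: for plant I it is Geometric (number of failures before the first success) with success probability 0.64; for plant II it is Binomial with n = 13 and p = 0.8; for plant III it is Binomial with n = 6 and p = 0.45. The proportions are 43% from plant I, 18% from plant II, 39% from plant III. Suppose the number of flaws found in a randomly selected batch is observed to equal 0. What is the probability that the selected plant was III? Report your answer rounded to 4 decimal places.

0.0377

Likelihoods P(X=0 | ·): I: 0.64; II: 8.192e-10; III: 0.0276806.
Posterior ∝ prior × likelihood. Numerator for III: 0.39·0.0276806 = 0.0107954.
Normalizing constant: 0.43·0.64 + 0.18·8.192e-10 + 0.39·0.0276806 = 0.285995.
P(III | observation) = 0.0107954 / 0.285995 = 0.0377469.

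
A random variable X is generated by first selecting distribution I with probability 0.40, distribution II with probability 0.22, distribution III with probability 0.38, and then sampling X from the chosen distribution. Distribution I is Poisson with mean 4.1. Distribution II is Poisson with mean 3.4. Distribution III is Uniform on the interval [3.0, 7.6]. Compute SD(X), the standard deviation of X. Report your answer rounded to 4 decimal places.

Per component, I: μ=4.1, E[X²]=20.91; II: μ=3.4, E[X²]=14.96; III: μ=5.3, E[X²]=29.8533.
E[X] = 0.4·4.1 + 0.22·3.4 + 0.38·5.3 = 4.402.
E[X²] = 0.4·20.91 + 0.22·14.96 + 0.38·29.8533 = 22.9995.
Var(X) = E[X²] − (E[X])² = 22.9995 − 19.3776 = 3.62186.
SD(X) = √3.62186 = 1.90312.

1.9031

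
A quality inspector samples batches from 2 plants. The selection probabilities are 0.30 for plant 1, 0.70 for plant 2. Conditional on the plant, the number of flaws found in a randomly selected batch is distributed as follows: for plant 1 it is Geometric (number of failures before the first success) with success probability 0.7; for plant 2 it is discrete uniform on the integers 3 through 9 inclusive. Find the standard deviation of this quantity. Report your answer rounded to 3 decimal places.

3.083

Per component, 1: μ=0.428571, E[X²]=0.795918; 2: μ=6, E[X²]=40.
E[X] = 0.3·0.428571 + 0.7·6 = 4.32857.
E[X²] = 0.3·0.795918 + 0.7·40 = 28.2388.
Var(X) = E[X²] − (E[X])² = 28.2388 − 18.7365 = 9.50224.
SD(X) = √9.50224 = 3.08257.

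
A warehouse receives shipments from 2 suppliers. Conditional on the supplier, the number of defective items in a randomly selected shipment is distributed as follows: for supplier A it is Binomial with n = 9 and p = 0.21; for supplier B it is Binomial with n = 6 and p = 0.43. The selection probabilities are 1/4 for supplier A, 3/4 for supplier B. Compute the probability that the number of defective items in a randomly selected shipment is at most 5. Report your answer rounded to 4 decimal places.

Conditional on each supplier, P(X ≤ 5): A: 0.996016; B: 0.993679.
By total probability, P(X ≤ 5) = 0.25·0.996016 + 0.75·0.993679 = 0.994263.

0.9943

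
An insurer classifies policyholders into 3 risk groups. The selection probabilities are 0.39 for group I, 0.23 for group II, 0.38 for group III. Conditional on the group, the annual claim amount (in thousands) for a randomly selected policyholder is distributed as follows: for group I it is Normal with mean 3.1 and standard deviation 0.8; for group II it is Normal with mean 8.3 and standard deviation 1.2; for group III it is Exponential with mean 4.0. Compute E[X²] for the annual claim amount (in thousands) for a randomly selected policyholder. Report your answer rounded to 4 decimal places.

32.3334

For each component E[X²] = Var + (mean)², giving I: 10.25; II: 70.33; III: 32.
Overall E[X²] = 0.39·10.25 + 0.23·70.33 + 0.38·32 = 32.3334.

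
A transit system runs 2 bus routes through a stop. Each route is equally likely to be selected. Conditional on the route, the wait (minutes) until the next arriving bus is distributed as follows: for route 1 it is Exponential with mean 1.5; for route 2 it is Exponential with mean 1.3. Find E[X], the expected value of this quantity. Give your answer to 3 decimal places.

1.400

Component means — 1: 1.5; 2: 1.3.
E[X] = 0.5·1.5 + 0.5·1.3 = 1.4.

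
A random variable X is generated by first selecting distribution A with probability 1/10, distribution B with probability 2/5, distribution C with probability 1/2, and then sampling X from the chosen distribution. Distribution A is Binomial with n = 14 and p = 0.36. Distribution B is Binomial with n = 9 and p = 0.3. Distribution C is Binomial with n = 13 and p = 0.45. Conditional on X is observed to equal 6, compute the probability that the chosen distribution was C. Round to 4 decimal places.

0.8019

Likelihoods P(X=6 | ·): A: 0.183997; B: 0.0210039; C: 0.216936.
Posterior ∝ prior × likelihood. Numerator for C: 0.5·0.216936 = 0.108468.
Normalizing constant: 0.1·0.183997 + 0.4·0.0210039 + 0.5·0.216936 = 0.135269.
P(C | observation) = 0.108468 / 0.135269 = 0.801867.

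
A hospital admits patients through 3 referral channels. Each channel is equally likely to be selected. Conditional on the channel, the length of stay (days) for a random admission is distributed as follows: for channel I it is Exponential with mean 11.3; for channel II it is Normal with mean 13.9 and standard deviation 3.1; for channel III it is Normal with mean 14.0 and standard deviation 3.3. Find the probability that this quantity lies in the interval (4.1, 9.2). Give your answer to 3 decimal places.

0.129

Conditional on each channel, P(4.1 < X < 9.2): I: 0.252692; II: 0.063958; III: 0.0715477.
By total probability, P(4.1 < X < 9.2) = 0.333333·0.252692 + 0.333333·0.063958 + 0.333333·0.0715477 = 0.129399.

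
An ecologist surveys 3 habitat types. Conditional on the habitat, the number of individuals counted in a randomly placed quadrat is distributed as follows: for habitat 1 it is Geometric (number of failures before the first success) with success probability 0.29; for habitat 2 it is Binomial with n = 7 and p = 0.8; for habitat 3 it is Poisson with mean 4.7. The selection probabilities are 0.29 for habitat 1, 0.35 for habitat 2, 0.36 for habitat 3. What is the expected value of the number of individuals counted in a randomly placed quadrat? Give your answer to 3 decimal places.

Component means — 1: 2.44828; 2: 5.6; 3: 4.7.
E[X] = 0.29·2.44828 + 0.35·5.6 + 0.36·4.7 = 4.362.

4.362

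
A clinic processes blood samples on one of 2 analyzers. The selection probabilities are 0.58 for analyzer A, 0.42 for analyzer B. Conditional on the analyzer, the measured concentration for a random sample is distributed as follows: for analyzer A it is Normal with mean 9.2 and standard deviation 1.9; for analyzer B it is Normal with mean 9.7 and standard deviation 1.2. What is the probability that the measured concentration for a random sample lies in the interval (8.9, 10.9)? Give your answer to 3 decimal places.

0.466

Conditional on each analyzer, P(8.9 < X < 10.9): A: 0.377266; B: 0.588852.
By total probability, P(8.9 < X < 10.9) = 0.58·0.377266 + 0.42·0.588852 = 0.466132.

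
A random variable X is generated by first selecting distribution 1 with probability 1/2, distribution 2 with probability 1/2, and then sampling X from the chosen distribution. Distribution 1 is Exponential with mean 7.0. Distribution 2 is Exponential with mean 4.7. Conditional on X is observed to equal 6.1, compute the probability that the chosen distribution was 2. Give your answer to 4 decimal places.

Likelihoods f(6.1 | ·): 1: 0.0597648; 2: 0.058109.
Posterior ∝ prior × likelihood. Numerator for 2: 0.5·0.058109 = 0.0290545.
Normalizing constant: 0.5·0.0597648 + 0.5·0.058109 = 0.0589369.
P(2 | observation) = 0.0290545 / 0.0589369 = 0.492976.

0.4930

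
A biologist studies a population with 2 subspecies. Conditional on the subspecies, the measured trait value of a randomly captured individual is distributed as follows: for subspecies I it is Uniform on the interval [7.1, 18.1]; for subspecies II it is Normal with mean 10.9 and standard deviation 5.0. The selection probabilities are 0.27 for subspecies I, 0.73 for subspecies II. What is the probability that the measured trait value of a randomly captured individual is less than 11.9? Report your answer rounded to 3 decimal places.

Conditional on each subspecies, P(X < 11.9): I: 0.436364; II: 0.57926.
By total probability, P(X < 11.9) = 0.27·0.436364 + 0.73·0.57926 = 0.540678.

0.541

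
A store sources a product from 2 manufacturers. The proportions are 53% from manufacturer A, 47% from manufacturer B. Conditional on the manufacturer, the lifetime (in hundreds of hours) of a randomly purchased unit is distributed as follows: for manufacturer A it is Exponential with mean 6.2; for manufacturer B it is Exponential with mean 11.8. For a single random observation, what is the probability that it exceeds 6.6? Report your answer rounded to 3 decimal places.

Conditional on each manufacturer, P(X > 6.6): A: 0.344895; B: 0.571596.
By total probability, P(X > 6.6) = 0.53·0.344895 + 0.47·0.571596 = 0.451445.

0.451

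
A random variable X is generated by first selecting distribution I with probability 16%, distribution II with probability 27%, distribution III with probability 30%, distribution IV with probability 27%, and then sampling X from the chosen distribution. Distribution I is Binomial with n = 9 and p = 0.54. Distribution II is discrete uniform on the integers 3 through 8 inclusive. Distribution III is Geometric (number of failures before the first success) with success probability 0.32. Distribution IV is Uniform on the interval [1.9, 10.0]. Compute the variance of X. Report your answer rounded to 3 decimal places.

Per component, I: μ=4.86, E[X²]=25.8552; II: μ=5.5, E[X²]=33.1667; III: μ=2.125, E[X²]=11.1562; IV: μ=5.95, E[X²]=40.87.
E[X] = 0.16·4.86 + 0.27·5.5 + 0.3·2.125 + 0.27·5.95 = 4.5066.
E[X²] = 0.16·25.8552 + 0.27·33.1667 + 0.3·11.1562 + 0.27·40.87 = 27.4736.
Var(X) = E[X²] − (E[X])² = 27.4736 − 20.3094 = 7.16416.

7.164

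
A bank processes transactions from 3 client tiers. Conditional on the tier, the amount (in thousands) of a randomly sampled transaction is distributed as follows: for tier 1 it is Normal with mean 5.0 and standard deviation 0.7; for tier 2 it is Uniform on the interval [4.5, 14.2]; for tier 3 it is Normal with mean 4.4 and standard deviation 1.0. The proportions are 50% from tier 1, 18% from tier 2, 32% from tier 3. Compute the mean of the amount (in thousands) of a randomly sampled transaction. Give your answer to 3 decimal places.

Component means — 1: 5; 2: 9.35; 3: 4.4.
E[X] = 0.5·5 + 0.18·9.35 + 0.32·4.4 = 5.591.

5.591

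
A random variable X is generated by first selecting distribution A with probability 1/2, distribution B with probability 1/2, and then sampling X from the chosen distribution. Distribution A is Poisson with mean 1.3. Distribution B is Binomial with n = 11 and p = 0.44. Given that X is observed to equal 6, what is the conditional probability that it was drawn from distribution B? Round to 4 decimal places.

Likelihoods P(X=6 | ·): A: 0.00182703; B: 0.184628.
Posterior ∝ prior × likelihood. Numerator for B: 0.5·0.184628 = 0.0923141.
Normalizing constant: 0.5·0.00182703 + 0.5·0.184628 = 0.0932276.
P(B | observation) = 0.0923141 / 0.0932276 = 0.990201.

0.9902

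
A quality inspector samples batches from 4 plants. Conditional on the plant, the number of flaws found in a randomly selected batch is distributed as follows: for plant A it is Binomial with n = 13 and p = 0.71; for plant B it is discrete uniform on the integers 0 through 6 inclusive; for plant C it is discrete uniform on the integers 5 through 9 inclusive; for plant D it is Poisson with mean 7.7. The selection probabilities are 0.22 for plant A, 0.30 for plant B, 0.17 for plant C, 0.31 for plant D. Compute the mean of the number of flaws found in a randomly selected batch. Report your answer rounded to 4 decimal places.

6.5076

Component means — A: 9.23; B: 3; C: 7; D: 7.7.
E[X] = 0.22·9.23 + 0.3·3 + 0.17·7 + 0.31·7.7 = 6.5076.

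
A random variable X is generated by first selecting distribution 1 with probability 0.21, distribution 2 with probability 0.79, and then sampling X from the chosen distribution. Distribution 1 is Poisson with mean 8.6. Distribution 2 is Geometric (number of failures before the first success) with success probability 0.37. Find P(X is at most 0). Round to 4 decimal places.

0.2923

Conditional on each component, P(X ≤ 0): 1: 0.000184106; 2: 0.37.
By total probability, P(X ≤ 0) = 0.21·0.000184106 + 0.79·0.37 = 0.292339.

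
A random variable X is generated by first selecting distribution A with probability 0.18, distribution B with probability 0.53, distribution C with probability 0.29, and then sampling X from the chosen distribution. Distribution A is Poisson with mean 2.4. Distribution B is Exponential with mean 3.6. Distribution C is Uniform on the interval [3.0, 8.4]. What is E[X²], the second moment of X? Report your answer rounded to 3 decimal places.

For each component E[X²] = Var + (mean)², giving A: 8.16; B: 25.92; C: 34.92.
Overall E[X²] = 0.18·8.16 + 0.53·25.92 + 0.29·34.92 = 25.3332.

25.333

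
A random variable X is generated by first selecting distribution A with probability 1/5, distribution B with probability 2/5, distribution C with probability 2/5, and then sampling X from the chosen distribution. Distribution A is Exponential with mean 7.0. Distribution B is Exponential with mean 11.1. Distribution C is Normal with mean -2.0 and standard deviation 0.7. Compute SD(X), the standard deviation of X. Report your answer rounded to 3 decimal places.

9.724

Per component, A: μ=7, E[X²]=98; B: μ=11.1, E[X²]=246.42; C: μ=-2, E[X²]=4.49.
E[X] = 0.2·7 + 0.4·11.1 + 0.4·-2 = 5.04.
E[X²] = 0.2·98 + 0.4·246.42 + 0.4·4.49 = 119.964.
Var(X) = E[X²] − (E[X])² = 119.964 − 25.4016 = 94.5624.
SD(X) = √94.5624 = 9.72432.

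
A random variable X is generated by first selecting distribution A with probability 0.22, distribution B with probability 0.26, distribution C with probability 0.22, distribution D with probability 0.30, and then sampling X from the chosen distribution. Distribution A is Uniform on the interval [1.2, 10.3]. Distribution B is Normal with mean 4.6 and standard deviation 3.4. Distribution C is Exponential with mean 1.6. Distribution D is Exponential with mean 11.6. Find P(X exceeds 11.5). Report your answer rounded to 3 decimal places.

Conditional on each component, P(X > 11.5): A: 0; B: 0.0212082; C: 0.000755977; D: 0.371065.
By total probability, P(X > 11.5) = 0.22·0 + 0.26·0.0212082 + 0.22·0.000755977 + 0.3·0.371065 = 0.117.

0.117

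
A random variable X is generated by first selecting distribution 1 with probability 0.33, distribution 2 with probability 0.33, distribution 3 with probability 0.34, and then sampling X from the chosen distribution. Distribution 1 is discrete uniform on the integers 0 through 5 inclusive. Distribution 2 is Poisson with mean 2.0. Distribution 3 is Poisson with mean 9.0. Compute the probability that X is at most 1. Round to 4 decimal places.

0.2444

Conditional on each component, P(X ≤ 1): 1: 0.333333; 2: 0.406006; 3: 0.0012341.
By total probability, P(X ≤ 1) = 0.33·0.333333 + 0.33·0.406006 + 0.34·0.0012341 = 0.244402.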